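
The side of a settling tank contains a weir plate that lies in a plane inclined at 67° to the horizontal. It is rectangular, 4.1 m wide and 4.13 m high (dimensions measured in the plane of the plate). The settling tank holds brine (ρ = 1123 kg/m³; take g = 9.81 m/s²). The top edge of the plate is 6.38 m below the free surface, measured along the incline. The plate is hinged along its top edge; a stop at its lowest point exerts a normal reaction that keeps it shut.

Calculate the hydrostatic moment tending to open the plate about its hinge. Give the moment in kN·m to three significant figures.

M ≈ 3240 kN·m

γ = ρg = 1123 × 9.81 / 1000 = 11.01663 kN/m³.
Let θ = 67° be the plate's angle to the horizontal; measure y along the incline from where the plane meets the free surface. Vertical depth h = y·sinθ with sinθ = 0.920505.
The centroid lies 4.13/2 = 2.065 m below the top edge, so y_c = 6.38 + 2.065 = 8.445 m and h_c = 8.445 × 0.920505 = 7.77366 m.
A = 4.1 × 4.13 = 16.933 m².
Resultant F = γ·h_c·A = 11.01663 × 7.77366 × 16.933 = 1450.13 kN.
I_c = b·h³/12 = 4.1 × 4.13³/12 = 24.0687 m⁴.
Centre of pressure: y_p = y_c + I_c/(y_c·A) = 8.445 + 24.0687/(8.445 × 16.933) = 8.445 + 0.168314 = 8.61331 m along the plane.
The resultant acts 2.065 + 0.168314 = 2.23331 m (along the plate) below the hinge at the top edge, so the moment about the hinge is M = F × 2.23331 = 1450.13 × 2.23331 = 3238.59 kN·m.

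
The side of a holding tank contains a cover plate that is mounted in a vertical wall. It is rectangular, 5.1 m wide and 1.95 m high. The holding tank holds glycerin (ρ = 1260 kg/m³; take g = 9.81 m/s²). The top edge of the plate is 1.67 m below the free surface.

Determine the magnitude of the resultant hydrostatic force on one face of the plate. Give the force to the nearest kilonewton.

γ = ρg = 1260 × 9.81 / 1000 = 12.3606 kN/m³.
The centroid lies 1.95/2 = 0.975 m below the top edge, so the centroid depth is h_c = 1.67 + 0.975 = 2.645 m.
A = 5.1 × 1.95 = 9.945 m².
Resultant F = γ·h_c·A = 12.3606 × 2.645 × 9.945 = 325.14 kN.

F ≈ 325 kN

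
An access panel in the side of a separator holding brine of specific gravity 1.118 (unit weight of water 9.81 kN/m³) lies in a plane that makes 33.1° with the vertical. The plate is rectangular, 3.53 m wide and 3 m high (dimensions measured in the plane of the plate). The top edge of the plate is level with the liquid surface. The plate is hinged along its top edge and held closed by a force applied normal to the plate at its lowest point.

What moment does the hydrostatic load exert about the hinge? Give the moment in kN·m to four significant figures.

M ≈ 291.9 kN·m

γ = 1.118 × 9.81 = 10.96758 kN/m³.
The plate makes 33.1° with the vertical, i.e. θ = 90° − 33.1° = 56.9° to the horizontal. Measuring y along the incline from the free-surface line, vertical depth h = y·sinθ with sinθ = 0.837719.
The centroid lies 3/2 = 1.5 m below the top edge, so y_c = 1.5 m and h_c = 1.5 × 0.837719 = 1.25658 m.
A = 3.53 × 3 = 10.59 m².
Resultant F = γ·h_c·A = 10.96758 × 1.25658 × 10.59 = 145.948 kN.
I_c = b·h³/12 = 3.53 × 3³/12 = 7.9425 m⁴.
Centre of pressure: y_p = y_c + I_c/(y_c·A) = 1.5 + 7.9425/(1.5 × 10.59) = 1.5 + 0.5 = 2 m along the plane.
The resultant acts 1.5 + 0.5 = 2 m (along the plate) below the hinge at the top edge, so the moment about the hinge is M = F × 2 = 145.948 × 2 = 291.896 kN·m.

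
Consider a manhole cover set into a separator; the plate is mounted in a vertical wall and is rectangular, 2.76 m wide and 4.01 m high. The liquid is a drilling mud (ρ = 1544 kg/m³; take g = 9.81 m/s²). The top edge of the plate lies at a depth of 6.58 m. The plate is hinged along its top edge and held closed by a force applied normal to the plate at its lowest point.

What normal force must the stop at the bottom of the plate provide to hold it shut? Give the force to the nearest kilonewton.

γ = ρg = 1544 × 9.81 / 1000 = 15.14664 kN/m³.
The centroid lies 4.01/2 = 2.005 m below the top edge, so the centroid depth is h_c = 6.58 + 2.005 = 8.585 m.
A = 2.76 × 4.01 = 11.0676 m².
Resultant F = γ·h_c·A = 15.14664 × 8.585 × 11.0676 = 1439.16 kN.
I_c = b·h³/12 = 2.76 × 4.01³/12 = 14.8307 m⁴.
Centre of pressure: y_p = y_c + I_c/(y_c·A) = 8.585 + 14.8307/(8.585 × 11.0676) = 8.585 + 0.156087 = 8.74109 m along the plane.
The resultant acts 2.005 + 0.156087 = 2.16109 m (along the plate) below the hinge at the top edge, so the moment about the hinge is M = F × 2.16109 = 1439.16 × 2.16109 = 3110.15 kN·m.
A normal force at the bottom, 4.01 m from the hinge, must supply this moment: P = 3110.15/4.01 = 775.599 kN.

P ≈ 776 kN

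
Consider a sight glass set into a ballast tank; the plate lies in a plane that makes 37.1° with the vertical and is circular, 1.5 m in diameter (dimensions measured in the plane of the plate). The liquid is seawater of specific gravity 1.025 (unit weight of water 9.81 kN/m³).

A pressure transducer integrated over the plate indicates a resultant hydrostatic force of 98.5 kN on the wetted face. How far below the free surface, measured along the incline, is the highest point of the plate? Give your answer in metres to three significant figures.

y_top ≈ 6.20 m

γ = 1.025 × 9.81 = 10.05525 kN/m³.
A = π(0.75)² = 1.76715 m².
From F = γ·h_c·A, the centroid depth is h_c = 98.5/(10.05525 × 1.76715) = 5.54332 m.
The plate makes 37.1° with the vertical, i.e. θ = 90° − 37.1° = 52.9° to the horizontal. Measuring y along the incline from the free-surface line, vertical depth h = y·sinθ with sinθ = 0.797584.
Along the incline, y_c = h_c/sinθ = 5.54332/0.797584 = 6.95014 m.
The centroid is at the centre, 0.75 m below the top of the plate, so the highest point sits at y_top = 6.95014 − 0.75 = 6.20014 m along the incline.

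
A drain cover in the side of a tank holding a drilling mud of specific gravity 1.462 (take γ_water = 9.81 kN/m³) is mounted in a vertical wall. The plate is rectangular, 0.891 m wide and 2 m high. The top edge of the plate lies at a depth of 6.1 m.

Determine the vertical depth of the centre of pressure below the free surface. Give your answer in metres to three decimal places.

h_p = 7.147 m

γ = 1.462 × 9.81 = 14.34222 kN/m³.
The centroid lies 2/2 = 1 m below the top edge, so the centroid depth is h_c = 6.1 + 1 = 7.1 m.
A = 0.891 × 2 = 1.782 m².
Resultant F = γ·h_c·A = 14.34222 × 7.1 × 1.782 = 181.461 kN.
I_c = b·h³/12 = 0.891 × 2³/12 = 0.594 m⁴.
Centre of pressure: y_p = y_c + I_c/(y_c·A) = 7.1 + 0.594/(7.1 × 1.782) = 7.1 + 0.0469484 = 7.14695 m along the plane.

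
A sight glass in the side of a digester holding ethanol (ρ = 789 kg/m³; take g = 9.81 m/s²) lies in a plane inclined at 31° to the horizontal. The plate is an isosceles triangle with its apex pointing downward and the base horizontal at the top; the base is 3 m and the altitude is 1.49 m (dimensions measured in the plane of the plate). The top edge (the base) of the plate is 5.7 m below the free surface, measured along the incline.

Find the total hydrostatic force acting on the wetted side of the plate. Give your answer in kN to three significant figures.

F ≈ 55.2 kN

γ = ρg = 789 × 9.81 / 1000 = 7.74009 kN/m³.
Let θ = 31° be the plate's angle to the horizontal; measure y along the incline from where the plane meets the free surface. Vertical depth h = y·sinθ with sinθ = 0.515038.
With the apex down, the centroid sits h/3 = 1.49/3 = 0.496667 m below the base (the top edge), so y_c = 5.7 + 0.496667 = 6.19667 m and h_c = 6.19667 × 0.515038 = 3.19152 m.
A = ½ × 3 × 1.49 = 2.235 m².
Resultant F = γ·h_c·A = 7.74009 × 3.19152 × 2.235 = 55.2104 kN.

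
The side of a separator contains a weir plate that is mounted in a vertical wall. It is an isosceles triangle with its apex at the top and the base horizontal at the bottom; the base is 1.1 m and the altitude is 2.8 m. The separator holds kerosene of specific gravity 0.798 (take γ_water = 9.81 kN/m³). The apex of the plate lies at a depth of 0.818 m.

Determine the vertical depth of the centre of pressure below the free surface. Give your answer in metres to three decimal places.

h_p = 2.847 m

γ = 0.798 × 9.81 = 7.82838 kN/m³.
With the apex up, the centroid sits 2h/3 = 2 × 2.8/3 = 1.86667 m below the apex, so the centroid depth is h_c = 0.818 + 1.86667 = 2.68467 m.
A = ½ × 1.1 × 2.8 = 1.54 m².
Resultant F = γ·h_c·A = 7.82838 × 2.68467 × 1.54 = 32.3656 kN.
I_c = b·h³/36 = 1.1 × 2.8³/36 = 0.670756 m⁴.
Centre of pressure: y_p = y_c + I_c/(y_c·A) = 2.68467 + 0.670756/(2.68467 × 1.54) = 2.68467 + 0.162238 = 2.84691 m along the plane.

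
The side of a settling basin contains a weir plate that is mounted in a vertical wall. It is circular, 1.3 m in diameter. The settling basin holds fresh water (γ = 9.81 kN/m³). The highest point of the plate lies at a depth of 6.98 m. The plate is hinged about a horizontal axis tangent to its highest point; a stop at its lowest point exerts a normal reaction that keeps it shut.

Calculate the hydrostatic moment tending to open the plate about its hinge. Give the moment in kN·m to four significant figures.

γ = 9.81 kN/m³.
The centroid is at the centre, 0.65 m below the top of the plate, so the centroid depth is h_c = 6.98 + 0.65 = 7.63 m.
A = π(0.65)² = 1.32732 m².
Resultant F = γ·h_c·A = 9.81 × 7.63 × 1.32732 = 99.3503 kN.
I_c = πr⁴/4 = π × 0.65⁴/4 = 0.140198 m⁴.
Centre of pressure: y_p = y_c + I_c/(y_c·A) = 7.63 + 0.140198/(7.63 × 1.32732) = 7.63 + 0.0138434 = 7.64384 m along the plane.
The resultant acts 0.65 + 0.0138434 = 0.663843 m (along the plate) below the hinge at the top edge, so the moment about the hinge is M = F × 0.663843 = 99.3503 × 0.663843 = 65.953 kN·m.

M ≈ 65.95 kN·m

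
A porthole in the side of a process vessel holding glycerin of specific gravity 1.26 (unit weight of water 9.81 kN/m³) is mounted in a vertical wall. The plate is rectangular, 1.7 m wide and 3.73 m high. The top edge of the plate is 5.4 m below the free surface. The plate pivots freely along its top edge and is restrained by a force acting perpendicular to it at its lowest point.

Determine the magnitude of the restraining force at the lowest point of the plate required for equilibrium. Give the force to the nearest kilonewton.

P ≈ 309 kN

γ = 1.26 × 9.81 = 12.3606 kN/m³.
The centroid lies 3.73/2 = 1.865 m below the top edge, so the centroid depth is h_c = 5.4 + 1.865 = 7.265 m.
A = 1.7 × 3.73 = 6.341 m².
Resultant F = γ·h_c·A = 12.3606 × 7.265 × 6.341 = 569.42 kN.
I_c = b·h³/12 = 1.7 × 3.73³/12 = 7.35181 m⁴.
Centre of pressure: y_p = y_c + I_c/(y_c·A) = 7.265 + 7.35181/(7.265 × 6.341) = 7.265 + 0.159588 = 7.42459 m along the plane.
The resultant acts 1.865 + 0.159588 = 2.02459 m (along the plate) below the hinge at the top edge, so the moment about the hinge is M = F × 2.02459 = 569.42 × 2.02459 = 1152.84 kN·m.
A normal force at the bottom, 3.73 m from the hinge, must supply this moment: P = 1152.84/3.73 = 309.072 kN.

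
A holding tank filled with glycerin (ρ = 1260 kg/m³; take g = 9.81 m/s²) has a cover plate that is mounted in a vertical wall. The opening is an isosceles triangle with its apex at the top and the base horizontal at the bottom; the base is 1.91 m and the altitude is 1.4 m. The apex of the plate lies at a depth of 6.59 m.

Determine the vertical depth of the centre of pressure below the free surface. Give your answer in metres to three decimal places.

γ = ρg = 1260 × 9.81 / 1000 = 12.3606 kN/m³.
With the apex up, the centroid sits 2h/3 = 2 × 1.4/3 = 0.933333 m below the apex, so the centroid depth is h_c = 6.59 + 0.933333 = 7.52333 m.
A = ½ × 1.91 × 1.4 = 1.337 m².
Resultant F = γ·h_c·A = 12.3606 × 7.52333 × 1.337 = 124.331 kN.
I_c = b·h³/36 = 1.91 × 1.4³/36 = 0.145584 m⁴.
Centre of pressure: y_p = y_c + I_c/(y_c·A) = 7.52333 + 0.145584/(7.52333 × 1.337) = 7.52333 + 0.0144735 = 7.5378 m along the plane.

h_p = 7.538 m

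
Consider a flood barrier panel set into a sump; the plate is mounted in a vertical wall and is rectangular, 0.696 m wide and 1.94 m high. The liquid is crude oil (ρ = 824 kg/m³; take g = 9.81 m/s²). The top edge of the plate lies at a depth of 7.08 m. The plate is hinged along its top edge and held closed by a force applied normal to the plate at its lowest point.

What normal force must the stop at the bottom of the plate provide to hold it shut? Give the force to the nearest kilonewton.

P ≈ 46 kN

γ = ρg = 824 × 9.81 / 1000 = 8.08344 kN/m³.
The centroid lies 1.94/2 = 0.97 m below the top edge, so the centroid depth is h_c = 7.08 + 0.97 = 8.05 m.
A = 0.696 × 1.94 = 1.35024 m².
Resultant F = γ·h_c·A = 8.08344 × 8.05 × 1.35024 = 87.8624 kN.
I_c = b·h³/12 = 0.696 × 1.94³/12 = 0.42348 m⁴.
Centre of pressure: y_p = y_c + I_c/(y_c·A) = 8.05 + 0.42348/(8.05 × 1.35024) = 8.05 + 0.0389606 = 8.08896 m along the plane.
The resultant acts 0.97 + 0.0389606 = 1.00896 m (along the plate) below the hinge at the top edge, so the moment about the hinge is M = F × 1.00896 = 87.8624 × 1.00896 = 88.6496 kN·m.
A normal force at the bottom, 1.94 m from the hinge, must supply this moment: P = 88.6496/1.94 = 45.6957 kN.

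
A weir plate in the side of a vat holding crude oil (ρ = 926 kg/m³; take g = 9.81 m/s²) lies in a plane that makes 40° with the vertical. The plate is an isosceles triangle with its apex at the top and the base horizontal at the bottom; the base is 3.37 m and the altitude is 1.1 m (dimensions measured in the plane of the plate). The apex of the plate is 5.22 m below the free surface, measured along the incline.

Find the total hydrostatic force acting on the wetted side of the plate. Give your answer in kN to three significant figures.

γ = ρg = 926 × 9.81 / 1000 = 9.08406 kN/m³.
The plate makes 40° with the vertical, i.e. θ = 90° − 40° = 50° to the horizontal. Measuring y along the incline from the free-surface line, vertical depth h = y·sinθ with sinθ = 0.766044.
With the apex up, the centroid sits 2h/3 = 2 × 1.1/3 = 0.733333 m below the apex, so y_c = 5.22 + 0.733333 = 5.95333 m and h_c = 5.95333 × 0.766044 = 4.56051 m.
A = ½ × 3.37 × 1.1 = 1.8535 m².
Resultant F = γ·h_c·A = 9.08406 × 4.56051 × 1.8535 = 76.7867 kN.

F ≈ 76.8 kN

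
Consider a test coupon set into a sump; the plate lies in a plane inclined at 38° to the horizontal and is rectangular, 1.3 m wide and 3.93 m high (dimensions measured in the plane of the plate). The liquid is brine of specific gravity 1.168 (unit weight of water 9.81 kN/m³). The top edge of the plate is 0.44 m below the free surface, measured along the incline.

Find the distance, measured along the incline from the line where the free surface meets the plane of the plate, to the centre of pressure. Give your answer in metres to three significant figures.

γ = 1.168 × 9.81 = 11.45808 kN/m³.
Let θ = 38° be the plate's angle to the horizontal; measure y along the incline from where the plane meets the free surface. Vertical depth h = y·sinθ with sinθ = 0.615661.
The centroid lies 3.93/2 = 1.965 m below the top edge, so y_c = 0.44 + 1.965 = 2.405 m and h_c = 2.405 × 0.615661 = 1.48066 m.
A = 1.3 × 3.93 = 5.109 m².
Resultant F = γ·h_c·A = 11.45808 × 1.48066 × 5.109 = 86.6768 kN.
I_c = b·h³/12 = 1.3 × 3.93³/12 = 6.57567 m⁴.
Centre of pressure: y_p = y_c + I_c/(y_c·A) = 2.405 + 6.57567/(2.405 × 5.109) = 2.405 + 0.535167 = 2.94017 m along the plane.

y_p = 2.94 m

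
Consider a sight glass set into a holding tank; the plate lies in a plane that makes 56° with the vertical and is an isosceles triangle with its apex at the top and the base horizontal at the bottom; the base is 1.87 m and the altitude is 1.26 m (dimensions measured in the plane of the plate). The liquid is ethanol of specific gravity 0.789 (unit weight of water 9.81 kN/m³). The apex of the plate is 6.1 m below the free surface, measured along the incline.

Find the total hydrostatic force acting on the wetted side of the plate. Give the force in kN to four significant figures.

F ≈ 35.39 kN

γ = 0.789 × 9.81 = 7.74009 kN/m³.
The plate makes 56° with the vertical, i.e. θ = 90° − 56° = 34° to the horizontal. Measuring y along the incline from the free-surface line, vertical depth h = y·sinθ with sinθ = 0.559193.
With the apex up, the centroid sits 2h/3 = 2 × 1.26/3 = 0.84 m below the apex, so y_c = 6.1 + 0.84 = 6.94 m and h_c = 6.94 × 0.559193 = 3.8808 m.
A = ½ × 1.87 × 1.26 = 1.1781 m².
Resultant F = γ·h_c·A = 7.74009 × 3.8808 × 1.1781 = 35.3875 kN.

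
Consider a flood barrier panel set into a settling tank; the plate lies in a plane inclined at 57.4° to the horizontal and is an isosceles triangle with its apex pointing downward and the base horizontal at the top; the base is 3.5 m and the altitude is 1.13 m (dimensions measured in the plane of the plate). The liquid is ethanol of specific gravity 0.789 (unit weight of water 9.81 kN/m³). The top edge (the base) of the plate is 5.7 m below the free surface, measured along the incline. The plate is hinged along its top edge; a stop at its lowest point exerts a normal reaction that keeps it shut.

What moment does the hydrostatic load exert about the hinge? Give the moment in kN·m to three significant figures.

γ = 0.789 × 9.81 = 7.74009 kN/m³.
Let θ = 57.4° be the plate's angle to the horizontal; measure y along the incline from where the plane meets the free surface. Vertical depth h = y·sinθ with sinθ = 0.842452.
With the apex down, the centroid sits h/3 = 1.13/3 = 0.376667 m below the base (the top edge), so y_c = 5.7 + 0.376667 = 6.07667 m and h_c = 6.07667 × 0.842452 = 5.1193 m.
A = ½ × 3.5 × 1.13 = 1.9775 m².
Resultant F = γ·h_c·A = 7.74009 × 5.1193 × 1.9775 = 78.3561 kN.
I_c = b·h³/36 = 3.5 × 1.13³/36 = 0.140282 m⁴.
Centre of pressure: y_p = y_c + I_c/(y_c·A) = 6.07667 + 0.140282/(6.07667 × 1.9775) = 6.07667 + 0.011674 = 6.08834 m along the plane.
The resultant acts 0.376667 + 0.011674 = 0.388341 m (along the plate) below the hinge at the top edge, so the moment about the hinge is M = F × 0.388341 = 78.3561 × 0.388341 = 30.4289 kN·m.

M ≈ 30.4 kN·m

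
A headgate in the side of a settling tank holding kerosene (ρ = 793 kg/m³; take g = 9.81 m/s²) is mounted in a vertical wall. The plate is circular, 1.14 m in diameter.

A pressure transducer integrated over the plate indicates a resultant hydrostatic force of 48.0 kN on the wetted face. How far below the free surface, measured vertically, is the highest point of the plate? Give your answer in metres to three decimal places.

γ = ρg = 793 × 9.81 / 1000 = 7.77933 kN/m³.
A = π(0.57)² = 1.0207 m².
From F = γ·h_c·A, the centroid depth is h_c = 48.0/(7.77933 × 1.0207) = 6.04506 m.
The centroid is at the centre, 0.57 m below the top of the plate, so the highest point sits at h_top = 6.04506 − 0.57 = 5.47506 m below the surface.

d_top ≈ 5.475 m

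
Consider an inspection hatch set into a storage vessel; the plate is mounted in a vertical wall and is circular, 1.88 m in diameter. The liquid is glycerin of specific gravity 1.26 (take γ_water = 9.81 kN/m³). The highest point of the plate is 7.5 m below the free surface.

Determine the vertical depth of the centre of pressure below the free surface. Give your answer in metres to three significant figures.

h_p = 8.47 m

γ = 1.26 × 9.81 = 12.3606 kN/m³.
The centroid is at the centre, 0.94 m below the top of the plate, so the centroid depth is h_c = 7.5 + 0.94 = 8.44 m.
A = π(0.94)² = 2.77591 m².
Resultant F = γ·h_c·A = 12.3606 × 8.44 × 2.77591 = 289.593 kN.
I_c = πr⁴/4 = π × 0.94⁴/4 = 0.613199 m⁴.
Centre of pressure: y_p = y_c + I_c/(y_c·A) = 8.44 + 0.613199/(8.44 × 2.77591) = 8.44 + 0.026173 = 8.46617 m along the plane.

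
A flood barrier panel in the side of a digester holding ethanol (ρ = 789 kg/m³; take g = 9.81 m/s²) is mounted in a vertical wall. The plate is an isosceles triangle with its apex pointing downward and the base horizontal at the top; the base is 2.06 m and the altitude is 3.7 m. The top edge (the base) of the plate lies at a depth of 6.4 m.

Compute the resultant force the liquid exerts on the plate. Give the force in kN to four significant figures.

γ = ρg = 789 × 9.81 / 1000 = 7.74009 kN/m³.
With the apex down, the centroid sits h/3 = 3.7/3 = 1.23333 m below the base (the top edge), so the centroid depth is h_c = 6.4 + 1.23333 = 7.63333 m.
A = ½ × 2.06 × 3.7 = 3.811 m².
Resultant F = γ·h_c·A = 7.74009 × 7.63333 × 3.811 = 225.164 kN.

F ≈ 225.2 kN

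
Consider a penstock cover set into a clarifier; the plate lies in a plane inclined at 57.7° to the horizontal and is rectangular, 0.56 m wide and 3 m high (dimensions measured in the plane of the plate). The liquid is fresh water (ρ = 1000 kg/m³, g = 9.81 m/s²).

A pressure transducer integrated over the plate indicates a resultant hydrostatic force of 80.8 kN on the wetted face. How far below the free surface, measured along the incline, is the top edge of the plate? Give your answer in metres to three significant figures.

γ = ρg = 1000 × 9.81 = 9810 N/m³ = 9.81 kN/m³.
A = 0.56 × 3 = 1.68 m².
From F = γ·h_c·A, the centroid depth is h_c = 80.8/(9.81 × 1.68) = 4.90267 m.
Let θ = 57.7° be the plate's angle to the horizontal; measure y along the incline from where the plane meets the free surface. Vertical depth h = y·sinθ with sinθ = 0.845262.
Along the incline, y_c = h_c/sinθ = 4.90267/0.845262 = 5.80018 m.
The centroid lies 3/2 = 1.5 m below the top edge, so the top edge sits at y_top = 5.80018 − 1.5 = 4.30018 m along the incline.

y_top ≈ 4.30 m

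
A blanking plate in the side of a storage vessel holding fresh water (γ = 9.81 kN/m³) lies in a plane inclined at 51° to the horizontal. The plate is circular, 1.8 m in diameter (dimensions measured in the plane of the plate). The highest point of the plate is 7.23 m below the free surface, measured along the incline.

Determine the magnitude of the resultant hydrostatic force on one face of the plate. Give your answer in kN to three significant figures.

F ≈ 158 kN

γ = 9.81 kN/m³.
Let θ = 51° be the plate's angle to the horizontal; measure y along the incline from where the plane meets the free surface. Vertical depth h = y·sinθ with sinθ = 0.777146.
The centroid is at the centre, 0.9 m below the top of the plate, so y_c = 7.23 + 0.9 = 8.13 m and h_c = 8.13 × 0.777146 = 6.3182 m.
A = π(0.9)² = 2.54469 m².
Resultant F = γ·h_c·A = 9.81 × 6.3182 × 2.54469 = 157.724 kN.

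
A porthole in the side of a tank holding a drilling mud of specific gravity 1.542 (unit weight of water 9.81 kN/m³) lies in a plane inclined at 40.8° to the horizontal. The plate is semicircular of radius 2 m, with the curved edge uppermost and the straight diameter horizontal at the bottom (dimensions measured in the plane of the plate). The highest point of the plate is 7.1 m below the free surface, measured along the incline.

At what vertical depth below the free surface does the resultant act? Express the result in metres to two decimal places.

h_p = 5.41 m

γ = 1.542 × 9.81 = 15.12702 kN/m³.
Let θ = 40.8° be the plate's angle to the horizontal; measure y along the incline from where the plane meets the free surface. Vertical depth h = y·sinθ with sinθ = 0.653421.
The centroid lies 4r/(3π) = 0.848826 m above the diameter, so r − 4r/(3π) = 2 − 0.848826 = 1.15117 m below the topmost point, so y_c = 7.1 + 1.15117 = 8.25117 m and h_c = 8.25117 × 0.653421 = 5.39149 m.
A = πr²/2 = π × 2²/2 = 6.28319 m².
Resultant F = γ·h_c·A = 15.12702 × 5.39149 × 6.28319 = 512.439 kN.
I_c = (π/8 − 8/(9π))·r⁴ = 0.109757 × 2⁴ = 1.75611 m⁴.
Centre of pressure: y_p = y_c + I_c/(y_c·A) = 8.25117 + 1.75611/(8.25117 × 6.28319) = 8.25117 + 0.0338732 = 8.28504 m along the plane.
Vertically, h_p = y_p·sinθ = 8.28504 × 0.653421 = 5.41362 m.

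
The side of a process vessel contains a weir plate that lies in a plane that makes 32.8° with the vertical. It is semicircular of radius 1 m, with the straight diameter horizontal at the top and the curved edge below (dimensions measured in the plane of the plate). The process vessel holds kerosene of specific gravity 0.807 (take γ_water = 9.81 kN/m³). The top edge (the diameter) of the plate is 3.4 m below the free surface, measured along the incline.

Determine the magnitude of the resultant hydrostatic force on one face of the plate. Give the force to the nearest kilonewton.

F ≈ 40 kN

γ = 0.807 × 9.81 = 7.91667 kN/m³.
The plate makes 32.8° with the vertical, i.e. θ = 90° − 32.8° = 57.2° to the horizontal. Measuring y along the incline from the free-surface line, vertical depth h = y·sinθ with sinθ = 0.840567.
The centroid of a semicircle lies 4r/(3π) = 0.424413 m from the diameter, here below the top edge, so y_c = 3.4 + 0.424413 = 3.82441 m and h_c = 3.82441 × 0.840567 = 3.21467 m.
A = πr²/2 = π × 1²/2 = 1.5708 m².
Resultant F = γ·h_c·A = 7.91667 × 3.21467 × 1.5708 = 39.976 kN.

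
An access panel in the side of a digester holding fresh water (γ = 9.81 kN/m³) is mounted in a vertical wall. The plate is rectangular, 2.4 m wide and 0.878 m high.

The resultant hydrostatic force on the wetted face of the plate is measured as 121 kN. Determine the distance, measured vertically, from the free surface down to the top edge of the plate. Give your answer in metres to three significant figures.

d_top ≈ 5.41 m

γ = 9.81 kN/m³.
A = 2.4 × 0.878 = 2.1072 m².
From F = γ·h_c·A, the centroid depth is h_c = 121/(9.81 × 2.1072) = 5.85343 m.
The centroid lies 0.878/2 = 0.439 m below the top edge, so the top edge sits at h_top = 5.85343 − 0.439 = 5.41443 m below the surface.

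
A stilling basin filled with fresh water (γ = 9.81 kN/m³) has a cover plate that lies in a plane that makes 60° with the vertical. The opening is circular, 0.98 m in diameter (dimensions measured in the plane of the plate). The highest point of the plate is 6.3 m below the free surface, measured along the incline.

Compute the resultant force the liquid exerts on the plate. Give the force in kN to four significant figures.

F ≈ 25.12 kN

γ = 9.81 kN/m³.
The plate makes 60° with the vertical, i.e. θ = 90° − 60° = 30° to the horizontal. Measuring y along the incline from the free-surface line, vertical depth h = y·sinθ with sinθ = 0.500000.
The centroid is at the centre, 0.49 m below the top of the plate, so y_c = 6.3 + 0.49 = 6.79 m and h_c = 6.79 × 0.500000 = 3.395 m.
A = π(0.49)² = 0.754296 m².
Resultant F = γ·h_c·A = 9.81 × 3.395 × 0.754296 = 25.1218 kN.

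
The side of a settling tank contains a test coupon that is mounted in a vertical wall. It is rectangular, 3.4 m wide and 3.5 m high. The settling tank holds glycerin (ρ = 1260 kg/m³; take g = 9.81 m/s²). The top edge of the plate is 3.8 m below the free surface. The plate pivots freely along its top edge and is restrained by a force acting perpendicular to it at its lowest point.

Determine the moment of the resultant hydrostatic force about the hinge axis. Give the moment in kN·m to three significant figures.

γ = ρg = 1260 × 9.81 / 1000 = 12.3606 kN/m³.
The centroid lies 3.5/2 = 1.75 m below the top edge, so the centroid depth is h_c = 3.8 + 1.75 = 5.55 m.
A = 3.4 × 3.5 = 11.9 m².
Resultant F = γ·h_c·A = 12.3606 × 5.55 × 11.9 = 816.356 kN.
I_c = b·h³/12 = 3.4 × 3.5³/12 = 12.1479 m⁴.
Centre of pressure: y_p = y_c + I_c/(y_c·A) = 5.55 + 12.1479/(5.55 × 11.9) = 5.55 + 0.183934 = 5.73393 m along the plane.
The resultant acts 1.75 + 0.183934 = 1.93393 m (along the plate) below the hinge at the top edge, so the moment about the hinge is M = F × 1.93393 = 816.356 × 1.93393 = 1578.78 kN·m.

M ≈ 1580 kN·m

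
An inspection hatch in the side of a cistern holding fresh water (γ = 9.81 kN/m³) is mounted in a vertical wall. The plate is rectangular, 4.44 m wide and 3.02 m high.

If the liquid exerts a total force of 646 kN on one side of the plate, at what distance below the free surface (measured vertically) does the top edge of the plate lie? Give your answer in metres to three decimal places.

d_top ≈ 3.401 m

γ = 9.81 kN/m³.
A = 4.44 × 3.02 = 13.4088 m².
From F = γ·h_c·A, the centroid depth is h_c = 646/(9.81 × 13.4088) = 4.91104 m.
The centroid lies 3.02/2 = 1.51 m below the top edge, so the top edge sits at h_top = 4.91104 − 1.51 = 3.40104 m below the surface.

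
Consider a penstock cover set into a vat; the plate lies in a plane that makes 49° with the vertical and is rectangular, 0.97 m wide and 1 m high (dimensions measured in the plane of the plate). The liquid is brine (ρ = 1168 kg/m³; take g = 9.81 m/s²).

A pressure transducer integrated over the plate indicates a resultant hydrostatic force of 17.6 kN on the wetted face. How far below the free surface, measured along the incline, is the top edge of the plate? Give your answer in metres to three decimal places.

y_top ≈ 1.914 m

γ = ρg = 1168 × 9.81 / 1000 = 11.45808 kN/m³.
A = 0.97 × 1 = 0.97 m².
From F = γ·h_c·A, the centroid depth is h_c = 17.6/(11.45808 × 0.97) = 1.58354 m.
The plate makes 49° with the vertical, i.e. θ = 90° − 49° = 41° to the horizontal. Measuring y along the incline from the free-surface line, vertical depth h = y·sinθ with sinθ = 0.656059.
Along the incline, y_c = h_c/sinθ = 1.58354/0.656059 = 2.41372 m.
The centroid lies 1/2 = 0.5 m below the top edge, so the top edge sits at y_top = 2.41372 − 0.5 = 1.91372 m along the incline.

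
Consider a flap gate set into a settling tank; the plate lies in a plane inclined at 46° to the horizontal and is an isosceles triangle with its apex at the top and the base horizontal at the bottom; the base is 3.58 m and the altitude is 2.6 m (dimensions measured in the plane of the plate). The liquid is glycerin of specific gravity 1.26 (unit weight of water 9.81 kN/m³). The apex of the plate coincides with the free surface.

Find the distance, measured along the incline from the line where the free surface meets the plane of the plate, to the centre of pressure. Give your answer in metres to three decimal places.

y_p = 1.950 m

γ = 1.26 × 9.81 = 12.3606 kN/m³.
Let θ = 46° be the plate's angle to the horizontal; measure y along the incline from where the plane meets the free surface. Vertical depth h = y·sinθ with sinθ = 0.719340.
With the apex up, the centroid sits 2h/3 = 2 × 2.6/3 = 1.73333 m below the apex, so y_c = 1.73333 m and h_c = 1.73333 × 0.719340 = 1.24685 m.
A = ½ × 3.58 × 2.6 = 4.654 m².
Resultant F = γ·h_c·A = 12.3606 × 1.24685 × 4.654 = 71.7266 kN.
I_c = b·h³/36 = 3.58 × 2.6³/36 = 1.74784 m⁴.
Centre of pressure: y_p = y_c + I_c/(y_c·A) = 1.73333 + 1.74784/(1.73333 × 4.654) = 1.73333 + 0.216668 = 1.95 m along the plane.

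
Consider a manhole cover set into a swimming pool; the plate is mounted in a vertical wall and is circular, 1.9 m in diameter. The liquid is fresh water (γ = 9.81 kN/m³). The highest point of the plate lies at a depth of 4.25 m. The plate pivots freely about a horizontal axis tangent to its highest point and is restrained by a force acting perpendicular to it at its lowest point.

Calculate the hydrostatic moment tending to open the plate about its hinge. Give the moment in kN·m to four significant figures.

γ = 9.81 kN/m³.
The centroid is at the centre, 0.95 m below the top of the plate, so the centroid depth is h_c = 4.25 + 0.95 = 5.2 m.
A = π(0.95)² = 2.83529 m².
Resultant F = γ·h_c·A = 9.81 × 5.2 × 2.83529 = 144.634 kN.
I_c = πr⁴/4 = π × 0.95⁴/4 = 0.639712 m⁴.
Centre of pressure: y_p = y_c + I_c/(y_c·A) = 5.2 + 0.639712/(5.2 × 2.83529) = 5.2 + 0.0433894 = 5.24339 m along the plane.
The resultant acts 0.95 + 0.0433894 = 0.993389 m (along the plate) below the hinge at the top edge, so the moment about the hinge is M = F × 0.993389 = 144.634 × 0.993389 = 143.678 kN·m.

M ≈ 143.7 kN·m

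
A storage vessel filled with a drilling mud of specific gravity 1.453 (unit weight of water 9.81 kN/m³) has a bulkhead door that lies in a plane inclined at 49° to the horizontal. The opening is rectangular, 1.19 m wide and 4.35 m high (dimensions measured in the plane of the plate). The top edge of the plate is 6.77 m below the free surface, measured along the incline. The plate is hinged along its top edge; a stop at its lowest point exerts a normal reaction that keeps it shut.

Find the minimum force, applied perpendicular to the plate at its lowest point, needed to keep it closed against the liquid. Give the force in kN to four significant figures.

P ≈ 269.2 kN

γ = 1.453 × 9.81 = 14.25393 kN/m³.
Let θ = 49° be the plate's angle to the horizontal; measure y along the incline from where the plane meets the free surface. Vertical depth h = y·sinθ with sinθ = 0.754710.
The centroid lies 4.35/2 = 2.175 m below the top edge, so y_c = 6.77 + 2.175 = 8.945 m and h_c = 8.945 × 0.754710 = 6.75088 m.
A = 1.19 × 4.35 = 5.1765 m².
Resultant F = γ·h_c·A = 14.25393 × 6.75088 × 5.1765 = 498.117 kN.
I_c = b·h³/12 = 1.19 × 4.35³/12 = 8.16269 m⁴.
Centre of pressure: y_p = y_c + I_c/(y_c·A) = 8.945 + 8.16269/(8.945 × 5.1765) = 8.945 + 0.176286 = 9.12129 m along the plane.
The resultant acts 2.175 + 0.176286 = 2.35129 m (along the plate) below the hinge at the top edge, so the moment about the hinge is M = F × 2.35129 = 498.117 × 2.35129 = 1171.22 kN·m.
A normal force at the bottom, 4.35 m from the hinge, must supply this moment: P = 1171.22/4.35 = 269.246 kN.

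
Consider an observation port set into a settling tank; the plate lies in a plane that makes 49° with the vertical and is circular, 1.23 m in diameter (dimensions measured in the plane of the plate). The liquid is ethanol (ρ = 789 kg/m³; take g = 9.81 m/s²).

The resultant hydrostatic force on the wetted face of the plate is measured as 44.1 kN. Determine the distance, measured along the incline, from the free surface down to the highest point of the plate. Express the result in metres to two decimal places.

y_top ≈ 6.69 m

γ = ρg = 789 × 9.81 / 1000 = 7.74009 kN/m³.
A = π(0.615)² = 1.18823 m².
From F = γ·h_c·A, the centroid depth is h_c = 44.1/(7.74009 × 1.18823) = 4.79504 m.
The plate makes 49° with the vertical, i.e. θ = 90° − 49° = 41° to the horizontal. Measuring y along the incline from the free-surface line, vertical depth h = y·sinθ with sinθ = 0.656059.
Along the incline, y_c = h_c/sinθ = 4.79504/0.656059 = 7.30885 m.
The centroid is at the centre, 0.615 m below the top of the plate, so the highest point sits at y_top = 7.30885 − 0.615 = 6.69385 m along the incline.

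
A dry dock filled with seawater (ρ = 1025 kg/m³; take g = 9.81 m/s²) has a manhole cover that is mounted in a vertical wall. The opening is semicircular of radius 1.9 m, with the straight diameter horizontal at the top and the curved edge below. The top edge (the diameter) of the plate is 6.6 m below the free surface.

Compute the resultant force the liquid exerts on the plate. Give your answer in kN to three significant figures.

γ = ρg = 1025 × 9.81 / 1000 = 10.05525 kN/m³.
The centroid of a semicircle lies 4r/(3π) = 0.806385 m from the diameter, here below the top edge, so the centroid depth is h_c = 6.6 + 0.806385 = 7.40638 m.
A = πr²/2 = π × 1.9²/2 = 5.67057 m².
Resultant F = γ·h_c·A = 10.05525 × 7.40638 × 5.67057 = 422.304 kN.

F ≈ 422 kN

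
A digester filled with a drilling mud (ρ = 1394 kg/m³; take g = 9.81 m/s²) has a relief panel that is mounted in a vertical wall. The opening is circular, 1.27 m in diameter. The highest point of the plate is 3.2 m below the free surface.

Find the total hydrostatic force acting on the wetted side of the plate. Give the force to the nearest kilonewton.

F ≈ 66 kN

γ = ρg = 1394 × 9.81 / 1000 = 13.67514 kN/m³.
The centroid is at the centre, 0.635 m below the top of the plate, so the centroid depth is h_c = 3.2 + 0.635 = 3.835 m.
A = π(0.635)² = 1.26677 m².
Resultant F = γ·h_c·A = 13.67514 × 3.835 × 1.26677 = 66.4347 kN.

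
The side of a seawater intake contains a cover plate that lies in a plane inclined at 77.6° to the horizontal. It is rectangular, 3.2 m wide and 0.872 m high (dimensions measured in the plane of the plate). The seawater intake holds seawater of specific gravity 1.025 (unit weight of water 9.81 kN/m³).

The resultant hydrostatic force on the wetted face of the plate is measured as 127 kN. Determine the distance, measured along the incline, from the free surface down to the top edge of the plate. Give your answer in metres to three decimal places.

γ = 1.025 × 9.81 = 10.05525 kN/m³.
A = 3.2 × 0.872 = 2.7904 m².
From F = γ·h_c·A, the centroid depth is h_c = 127/(10.05525 × 2.7904) = 4.52631 m.
Let θ = 77.6° be the plate's angle to the horizontal; measure y along the incline from where the plane meets the free surface. Vertical depth h = y·sinθ with sinθ = 0.976672.
Along the incline, y_c = h_c/sinθ = 4.52631/0.976672 = 4.63442 m.
The centroid lies 0.872/2 = 0.436 m below the top edge, so the top edge sits at y_top = 4.63442 − 0.436 = 4.19842 m along the incline.

y_top ≈ 4.198 m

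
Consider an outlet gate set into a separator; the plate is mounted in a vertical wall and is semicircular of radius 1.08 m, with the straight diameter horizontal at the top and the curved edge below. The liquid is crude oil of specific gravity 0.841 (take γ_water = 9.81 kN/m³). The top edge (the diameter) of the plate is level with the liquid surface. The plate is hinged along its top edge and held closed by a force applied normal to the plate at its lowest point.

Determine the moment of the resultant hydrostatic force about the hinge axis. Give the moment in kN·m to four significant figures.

γ = 0.841 × 9.81 = 8.25021 kN/m³.
The centroid of a semicircle lies 4r/(3π) = 0.458366 m from the diameter, here below the top edge, so the centroid depth is h_c = 0.458366 m.
A = πr²/2 = π × 1.08²/2 = 1.83218 m².
Resultant F = γ·h_c·A = 8.25021 × 0.458366 × 1.83218 = 6.9286 kN.
I_c = (π/8 − 8/(9π))·r⁴ = 0.109757 × 1.08⁴ = 0.149323 m⁴.
Centre of pressure: y_p = y_c + I_c/(y_c·A) = 0.458366 + 0.149323/(0.458366 × 1.83218) = 0.458366 + 0.177806 = 0.636172 m along the plane.
The resultant acts 0.458366 + 0.177806 = 0.636172 m (along the plate) below the hinge at the top edge, so the moment about the hinge is M = F × 0.636172 = 6.9286 × 0.636172 = 4.40778 kN·m.

M ≈ 4.408 kN·m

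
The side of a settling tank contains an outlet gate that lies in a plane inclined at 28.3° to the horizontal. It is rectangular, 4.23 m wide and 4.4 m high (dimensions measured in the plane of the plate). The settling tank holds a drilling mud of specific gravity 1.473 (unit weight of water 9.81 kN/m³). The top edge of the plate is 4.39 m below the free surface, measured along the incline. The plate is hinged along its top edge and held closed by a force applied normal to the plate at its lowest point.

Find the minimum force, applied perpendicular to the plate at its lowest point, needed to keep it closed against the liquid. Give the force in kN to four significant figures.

γ = 1.473 × 9.81 = 14.45013 kN/m³.
Let θ = 28.3° be the plate's angle to the horizontal; measure y along the incline from where the plane meets the free surface. Vertical depth h = y·sinθ with sinθ = 0.474088.
The centroid lies 4.4/2 = 2.2 m below the top edge, so y_c = 4.39 + 2.2 = 6.59 m and h_c = 6.59 × 0.474088 = 3.12424 m.
A = 4.23 × 4.4 = 18.612 m².
Resultant F = γ·h_c·A = 14.45013 × 3.12424 × 18.612 = 840.251 kN.
I_c = b·h³/12 = 4.23 × 4.4³/12 = 30.0274 m⁴.
Centre of pressure: y_p = y_c + I_c/(y_c·A) = 6.59 + 30.0274/(6.59 × 18.612) = 6.59 + 0.244816 = 6.83482 m along the plane.
The resultant acts 2.2 + 0.244816 = 2.44482 m (along the plate) below the hinge at the top edge, so the moment about the hinge is M = F × 2.44482 = 840.251 × 2.44482 = 2054.26 kN·m.
A normal force at the bottom, 4.4 m from the hinge, must supply this moment: P = 2054.26/4.4 = 466.877 kN.

P ≈ 466.9 kN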